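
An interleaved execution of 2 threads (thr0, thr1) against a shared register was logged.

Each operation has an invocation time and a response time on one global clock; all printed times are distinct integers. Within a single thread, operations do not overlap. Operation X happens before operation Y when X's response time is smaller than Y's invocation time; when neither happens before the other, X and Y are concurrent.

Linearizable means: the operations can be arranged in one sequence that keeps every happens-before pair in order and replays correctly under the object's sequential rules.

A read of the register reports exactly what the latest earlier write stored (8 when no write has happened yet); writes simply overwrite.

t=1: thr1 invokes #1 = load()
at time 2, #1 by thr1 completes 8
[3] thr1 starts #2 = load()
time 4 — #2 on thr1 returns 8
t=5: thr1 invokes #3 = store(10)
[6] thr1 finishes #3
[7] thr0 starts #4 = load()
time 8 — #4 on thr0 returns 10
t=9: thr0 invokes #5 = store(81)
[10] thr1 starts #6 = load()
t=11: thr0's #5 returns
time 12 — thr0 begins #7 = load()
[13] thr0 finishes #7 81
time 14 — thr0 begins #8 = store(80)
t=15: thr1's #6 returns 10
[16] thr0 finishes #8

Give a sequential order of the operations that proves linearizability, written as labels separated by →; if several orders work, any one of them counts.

#1 → #2 → #3 → #4 → #6 → #5 → #7 → #8

1. #1 load() → 8, leaving value 8
2. #2 load() → 8, leaving value 8
3. #3 store(10), leaving value 10
4. #4 load() → 10, leaving value 10
5. #6 load() → 10, leaving value 10
6. #5 store(81), leaving value 81
7. #7 load() → 81, leaving value 81
8. #8 store(80), leaving value 80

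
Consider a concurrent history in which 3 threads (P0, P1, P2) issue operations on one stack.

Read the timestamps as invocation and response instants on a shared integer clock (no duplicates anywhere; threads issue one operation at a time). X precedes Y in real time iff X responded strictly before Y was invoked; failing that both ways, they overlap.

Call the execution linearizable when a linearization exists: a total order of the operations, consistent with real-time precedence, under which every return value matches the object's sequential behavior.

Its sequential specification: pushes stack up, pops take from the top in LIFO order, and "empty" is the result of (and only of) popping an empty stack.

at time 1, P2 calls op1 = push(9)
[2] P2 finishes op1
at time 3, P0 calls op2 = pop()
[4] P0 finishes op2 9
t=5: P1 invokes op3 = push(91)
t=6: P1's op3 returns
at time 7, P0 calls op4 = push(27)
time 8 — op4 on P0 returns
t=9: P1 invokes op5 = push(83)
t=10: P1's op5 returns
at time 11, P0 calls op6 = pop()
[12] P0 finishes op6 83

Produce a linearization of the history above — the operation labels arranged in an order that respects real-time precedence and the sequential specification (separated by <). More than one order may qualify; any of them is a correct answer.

op1 < op2 < op3 < op4 < op5 < op6

step 1: op1 push(9) — stack <9>
step 2: op2 pop() → 9 — stack <>
step 3: op3 push(91) — stack <91>
step 4: op4 push(27) — stack <91,27>
step 5: op5 push(83) — stack <91,27,83>
step 6: op6 pop() → 83 — stack <91,27>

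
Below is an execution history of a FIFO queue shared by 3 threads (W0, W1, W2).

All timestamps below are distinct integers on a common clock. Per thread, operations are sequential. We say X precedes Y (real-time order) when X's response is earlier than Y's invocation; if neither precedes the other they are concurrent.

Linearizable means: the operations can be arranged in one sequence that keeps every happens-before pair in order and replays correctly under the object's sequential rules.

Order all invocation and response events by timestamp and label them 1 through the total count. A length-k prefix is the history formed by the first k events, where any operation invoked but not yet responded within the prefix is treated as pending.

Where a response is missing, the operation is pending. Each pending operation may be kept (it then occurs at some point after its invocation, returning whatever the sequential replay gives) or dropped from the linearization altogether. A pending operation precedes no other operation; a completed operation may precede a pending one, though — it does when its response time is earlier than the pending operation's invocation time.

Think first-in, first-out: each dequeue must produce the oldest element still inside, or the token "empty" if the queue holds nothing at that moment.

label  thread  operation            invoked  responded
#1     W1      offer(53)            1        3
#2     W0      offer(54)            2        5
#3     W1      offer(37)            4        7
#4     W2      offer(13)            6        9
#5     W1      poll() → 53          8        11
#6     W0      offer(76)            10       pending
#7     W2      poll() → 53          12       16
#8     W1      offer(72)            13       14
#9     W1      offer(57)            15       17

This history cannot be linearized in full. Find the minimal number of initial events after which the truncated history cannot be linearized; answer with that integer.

events 1..15 are linearizable, e.g. via #1, #2, #3, #4, #5, #6, #7, #8:
step 1: #1 offer(53) — queue <53>
step 2: #2 offer(54) — queue <53,54>
step 3: #3 offer(37) — queue <53,54,37>
step 4: #4 offer(13) — queue <53,54,37,13>
step 5: #5 poll() → 53 — queue <54,37,13>
step 6: #6 offer(76) (pending, included) — queue <54,37,13,76>
step 7: #7 poll() (pending, included) — queue <37,13,76>
step 8: #8 offer(72) — queue <37,13,76,72>
include event 16 — #7 responding at 16 — and every candidate order breaks
completion choices over the 2 pending operations (#6, #9) were checked; none helps
one such order, #1, #2, #3, #4, #5, #7, #8 (pending dropped), breaks at step 6 where #7 poll() → 53 is illegal
one such order, #1, #2, #3, #4, #5, #8, #7 (pending dropped), breaks at step 7 where #7 poll() → 53 is illegal

16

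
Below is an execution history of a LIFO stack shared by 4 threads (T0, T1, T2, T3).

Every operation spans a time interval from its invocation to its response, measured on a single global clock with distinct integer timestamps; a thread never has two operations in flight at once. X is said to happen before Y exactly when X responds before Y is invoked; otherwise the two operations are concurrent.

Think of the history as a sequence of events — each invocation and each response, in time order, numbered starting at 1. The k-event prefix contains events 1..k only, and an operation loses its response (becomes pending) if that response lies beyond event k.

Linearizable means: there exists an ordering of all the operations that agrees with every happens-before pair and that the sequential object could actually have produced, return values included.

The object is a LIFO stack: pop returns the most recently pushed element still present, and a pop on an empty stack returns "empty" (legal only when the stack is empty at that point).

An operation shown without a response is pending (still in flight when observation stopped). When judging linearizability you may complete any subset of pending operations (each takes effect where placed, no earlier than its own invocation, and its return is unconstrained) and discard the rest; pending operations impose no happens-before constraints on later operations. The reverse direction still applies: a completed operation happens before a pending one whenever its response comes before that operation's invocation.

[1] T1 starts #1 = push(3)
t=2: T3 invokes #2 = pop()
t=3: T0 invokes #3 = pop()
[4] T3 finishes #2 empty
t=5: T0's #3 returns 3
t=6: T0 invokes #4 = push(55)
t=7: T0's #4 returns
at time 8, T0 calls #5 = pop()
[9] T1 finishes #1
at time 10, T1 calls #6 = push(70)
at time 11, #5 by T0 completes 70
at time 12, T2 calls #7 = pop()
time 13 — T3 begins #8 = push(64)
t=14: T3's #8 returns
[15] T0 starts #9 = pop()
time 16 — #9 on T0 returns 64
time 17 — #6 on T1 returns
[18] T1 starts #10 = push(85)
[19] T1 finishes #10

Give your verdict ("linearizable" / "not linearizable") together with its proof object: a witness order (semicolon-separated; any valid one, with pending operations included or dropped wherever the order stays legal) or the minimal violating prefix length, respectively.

1. #1 push(3), leaving stack <3>
2. #3 pop() → 3, leaving stack <>
3. #2 pop() → empty, leaving stack <>
4. #4 push(55), leaving stack <55>
5. #6 push(70), leaving stack <55,70>
6. #5 pop() → 70, leaving stack <55>
7. #7 pop() (pending, included), leaving stack <>
8. #8 push(64), leaving stack <64>
9. #9 pop() → 64, leaving stack <>
10. #10 push(85), leaving stack <85>

linearizable — witness: #1; #3; #2; #4; #6; #5; #7; #8; #9; #10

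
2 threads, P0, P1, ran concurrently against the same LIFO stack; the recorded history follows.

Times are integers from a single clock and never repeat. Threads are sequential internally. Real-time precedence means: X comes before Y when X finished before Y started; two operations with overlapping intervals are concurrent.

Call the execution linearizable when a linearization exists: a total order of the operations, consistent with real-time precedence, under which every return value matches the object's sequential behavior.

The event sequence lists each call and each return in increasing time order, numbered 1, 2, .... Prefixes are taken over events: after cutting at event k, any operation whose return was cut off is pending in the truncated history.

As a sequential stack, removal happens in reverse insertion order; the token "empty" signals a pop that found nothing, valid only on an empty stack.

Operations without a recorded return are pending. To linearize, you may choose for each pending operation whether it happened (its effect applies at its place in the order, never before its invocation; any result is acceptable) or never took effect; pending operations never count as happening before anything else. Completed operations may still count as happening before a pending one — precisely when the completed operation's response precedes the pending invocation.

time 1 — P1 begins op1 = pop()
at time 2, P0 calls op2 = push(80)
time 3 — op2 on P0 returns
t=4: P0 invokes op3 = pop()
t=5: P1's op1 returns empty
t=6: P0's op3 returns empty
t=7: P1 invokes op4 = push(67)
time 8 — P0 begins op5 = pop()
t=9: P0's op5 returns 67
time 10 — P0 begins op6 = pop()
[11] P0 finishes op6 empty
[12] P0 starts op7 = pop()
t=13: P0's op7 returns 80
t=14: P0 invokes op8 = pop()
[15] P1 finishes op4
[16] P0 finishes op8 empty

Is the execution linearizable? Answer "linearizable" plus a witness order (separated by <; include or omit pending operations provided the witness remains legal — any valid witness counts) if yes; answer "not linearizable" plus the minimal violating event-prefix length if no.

already the first 6 events (up to op3's response at time 6) admit no linearization; the first 5 still do
3 orders of the 3 completed LIFO stack ops respect real time; none is legal
take op1, op2, op3: step 3 already fails, because op3 pop() → empty cannot occur there
take op2, op1, op3: step 2 already fails, because op1 pop() → empty cannot occur there

not linearizable — minimal violating prefix: 6 events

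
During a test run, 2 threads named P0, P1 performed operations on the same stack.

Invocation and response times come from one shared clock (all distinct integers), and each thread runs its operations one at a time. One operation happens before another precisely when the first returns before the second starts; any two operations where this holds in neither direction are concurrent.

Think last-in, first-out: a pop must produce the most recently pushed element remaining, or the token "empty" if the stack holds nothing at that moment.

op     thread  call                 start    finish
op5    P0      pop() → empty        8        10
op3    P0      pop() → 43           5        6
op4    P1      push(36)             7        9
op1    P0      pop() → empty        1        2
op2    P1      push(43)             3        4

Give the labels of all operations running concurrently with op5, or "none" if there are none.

overlap test against op5 [8,10]: concurrent iff the interval meets 8..10
op1 [1,2]: before
op2 [3,4]: before
op3 [5,6]: before
op4 [7,9]: concurrent

op4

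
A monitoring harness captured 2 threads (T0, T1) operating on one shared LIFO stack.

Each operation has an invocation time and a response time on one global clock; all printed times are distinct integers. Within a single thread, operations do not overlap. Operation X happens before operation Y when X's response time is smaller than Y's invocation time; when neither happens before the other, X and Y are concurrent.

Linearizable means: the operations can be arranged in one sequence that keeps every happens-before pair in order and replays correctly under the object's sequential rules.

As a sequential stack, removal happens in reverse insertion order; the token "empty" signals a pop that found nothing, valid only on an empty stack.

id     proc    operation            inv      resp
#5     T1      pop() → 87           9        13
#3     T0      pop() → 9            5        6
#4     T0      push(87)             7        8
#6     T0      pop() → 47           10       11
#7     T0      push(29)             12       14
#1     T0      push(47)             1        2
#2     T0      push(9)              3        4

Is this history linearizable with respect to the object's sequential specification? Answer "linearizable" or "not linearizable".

a witness: #1, #2, #3, #4, #5, #6, #7
step 1: #1 push(47) — stack <47>
step 2: #2 push(9) — stack <47,9>
step 3: #3 pop() → 9 — stack <47>
step 4: #4 push(87) — stack <47,87>
step 5: #5 pop() → 87 — stack <47>
step 6: #6 pop() → 47 — stack <>
step 7: #7 push(29) — stack <29>

linearizable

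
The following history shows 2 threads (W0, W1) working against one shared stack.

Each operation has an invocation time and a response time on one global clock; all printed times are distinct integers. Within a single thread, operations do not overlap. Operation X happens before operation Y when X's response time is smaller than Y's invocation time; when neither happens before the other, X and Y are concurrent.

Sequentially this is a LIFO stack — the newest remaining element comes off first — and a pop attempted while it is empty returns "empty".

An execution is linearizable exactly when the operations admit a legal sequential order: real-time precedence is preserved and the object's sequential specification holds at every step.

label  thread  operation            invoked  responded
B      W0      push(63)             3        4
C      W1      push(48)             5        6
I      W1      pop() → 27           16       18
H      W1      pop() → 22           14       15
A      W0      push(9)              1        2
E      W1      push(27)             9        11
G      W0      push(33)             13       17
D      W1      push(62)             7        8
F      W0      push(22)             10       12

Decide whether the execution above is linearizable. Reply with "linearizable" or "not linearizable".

linearizable

one valid linearization: A, B, C, D, E, F, H, I, G
step 1: A push(9) — stack <9>
step 2: B push(63) — stack <9,63>
step 3: C push(48) — stack <9,63,48>
step 4: D push(62) — stack <9,63,48,62>
step 5: E push(27) — stack <9,63,48,62,27>
step 6: F push(22) — stack <9,63,48,62,27,22>
step 7: H pop() → 22 — stack <9,63,48,62,27>
step 8: I pop() → 27 — stack <9,63,48,62>
step 9: G push(33) — stack <9,63,48,62,33>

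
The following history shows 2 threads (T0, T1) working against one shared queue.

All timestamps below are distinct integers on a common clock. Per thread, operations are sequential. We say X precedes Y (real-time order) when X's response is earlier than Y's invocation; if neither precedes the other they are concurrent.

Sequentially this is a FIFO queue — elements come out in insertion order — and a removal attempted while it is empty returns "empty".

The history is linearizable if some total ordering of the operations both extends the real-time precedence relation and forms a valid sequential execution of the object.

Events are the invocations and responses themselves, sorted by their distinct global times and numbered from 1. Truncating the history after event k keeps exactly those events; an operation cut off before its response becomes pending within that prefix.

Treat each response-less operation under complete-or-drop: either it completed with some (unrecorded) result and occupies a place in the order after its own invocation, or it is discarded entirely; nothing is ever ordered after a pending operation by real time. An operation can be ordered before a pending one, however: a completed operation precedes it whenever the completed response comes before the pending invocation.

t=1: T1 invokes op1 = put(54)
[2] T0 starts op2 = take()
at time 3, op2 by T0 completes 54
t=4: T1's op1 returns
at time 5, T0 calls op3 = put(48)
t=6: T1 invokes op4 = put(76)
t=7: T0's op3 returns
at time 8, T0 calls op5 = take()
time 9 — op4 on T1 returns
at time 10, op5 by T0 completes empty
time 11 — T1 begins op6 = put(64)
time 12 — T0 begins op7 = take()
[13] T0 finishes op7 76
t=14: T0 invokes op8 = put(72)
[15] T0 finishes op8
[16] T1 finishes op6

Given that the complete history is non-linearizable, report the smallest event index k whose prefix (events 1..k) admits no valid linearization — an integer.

events 1..9 are linearizable, e.g. via op1, op2, op3, op4:
1. op1 put(54), leaving queue <54>
2. op2 take() → 54, leaving queue <>
3. op3 put(48), leaving queue <48>
4. op4 put(76), leaving queue <48,76>
at event 10 (op5's time-10 response) nothing linearizes any more
one such order, op1, op2, op3, op4, op5, breaks at step 5 where op5 take() → empty is illegal
one such order, op1, op2, op3, op5, op4, breaks at step 4 where op5 take() → empty is illegal

10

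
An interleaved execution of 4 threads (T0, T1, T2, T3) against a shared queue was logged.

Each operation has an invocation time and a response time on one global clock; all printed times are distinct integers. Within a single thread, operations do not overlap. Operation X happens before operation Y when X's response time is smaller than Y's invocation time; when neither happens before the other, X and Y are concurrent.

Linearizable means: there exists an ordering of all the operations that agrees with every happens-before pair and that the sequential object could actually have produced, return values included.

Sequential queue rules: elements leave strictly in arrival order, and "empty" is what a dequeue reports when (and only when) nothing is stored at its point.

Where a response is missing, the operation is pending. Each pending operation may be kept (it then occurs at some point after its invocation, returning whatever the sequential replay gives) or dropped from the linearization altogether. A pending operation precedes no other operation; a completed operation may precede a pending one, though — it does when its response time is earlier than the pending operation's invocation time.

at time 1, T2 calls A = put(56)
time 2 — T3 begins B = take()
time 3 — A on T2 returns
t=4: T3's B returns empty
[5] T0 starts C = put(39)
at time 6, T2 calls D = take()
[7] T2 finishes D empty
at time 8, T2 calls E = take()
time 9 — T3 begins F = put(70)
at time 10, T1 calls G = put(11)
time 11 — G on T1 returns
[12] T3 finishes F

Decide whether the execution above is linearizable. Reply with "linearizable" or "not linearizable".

not linearizable

events 1..6 are fine; event 7 — the response of D at time 7 — makes the prefix non-linearizable
no legal order exists: 2 real-time-consistent candidates over 3 completed queue operations, all rejected
include/drop combinations of the 1 pending operation (C) were all tried; none helps
sample order A, B, D (pending dropped) stalls at step 2 — B take() → empty has no legal effect
sample order B, A, D (pending dropped) stalls at step 3 — D take() → empty has no legal effect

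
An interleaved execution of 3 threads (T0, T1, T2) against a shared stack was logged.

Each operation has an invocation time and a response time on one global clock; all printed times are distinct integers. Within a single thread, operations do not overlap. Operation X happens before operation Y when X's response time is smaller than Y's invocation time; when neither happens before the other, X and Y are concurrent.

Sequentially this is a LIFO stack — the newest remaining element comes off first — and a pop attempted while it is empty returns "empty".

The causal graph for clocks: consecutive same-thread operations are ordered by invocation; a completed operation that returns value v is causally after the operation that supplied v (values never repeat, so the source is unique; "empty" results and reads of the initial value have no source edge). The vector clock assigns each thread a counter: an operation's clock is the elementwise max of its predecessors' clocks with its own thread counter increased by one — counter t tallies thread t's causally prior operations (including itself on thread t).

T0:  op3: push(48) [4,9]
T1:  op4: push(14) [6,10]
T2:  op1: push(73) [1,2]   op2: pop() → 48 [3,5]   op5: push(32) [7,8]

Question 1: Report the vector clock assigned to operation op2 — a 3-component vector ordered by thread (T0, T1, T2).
op1, invoked 1, has no incoming edges; only T2's bump applies → (0, 0, 1)
op4, invoked 6, has no incoming edges; only T1's bump applies → (0, 1, 0)
op3, invoked 4, has no incoming edges; only T0's bump applies → (1, 0, 0)
from VC(op1)=(0, 0, 1), VC(op3)=(1, 0, 0), op2 (invoked 3) maxes components and bumps T2 → (1, 0, 2)
from VC(op2)=(1, 0, 2), op5 (invoked 7) maxes components and bumps T2 → (1, 0, 3)
target: VC(op2) = (1, 0, 2)

(1, 0, 2)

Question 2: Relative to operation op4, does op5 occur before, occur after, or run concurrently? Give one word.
op5 spans [7,8], op4 spans [6,10]
the intervals overlap in both directions

concurrent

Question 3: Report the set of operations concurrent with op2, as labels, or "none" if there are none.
concurrent with op2 ([3,5]): every op whose interval crosses 3..5
op1 [1,2]: before
op3 [4,9]: concurrent
op4 [6,10]: after
op5 [7,8]: after

op3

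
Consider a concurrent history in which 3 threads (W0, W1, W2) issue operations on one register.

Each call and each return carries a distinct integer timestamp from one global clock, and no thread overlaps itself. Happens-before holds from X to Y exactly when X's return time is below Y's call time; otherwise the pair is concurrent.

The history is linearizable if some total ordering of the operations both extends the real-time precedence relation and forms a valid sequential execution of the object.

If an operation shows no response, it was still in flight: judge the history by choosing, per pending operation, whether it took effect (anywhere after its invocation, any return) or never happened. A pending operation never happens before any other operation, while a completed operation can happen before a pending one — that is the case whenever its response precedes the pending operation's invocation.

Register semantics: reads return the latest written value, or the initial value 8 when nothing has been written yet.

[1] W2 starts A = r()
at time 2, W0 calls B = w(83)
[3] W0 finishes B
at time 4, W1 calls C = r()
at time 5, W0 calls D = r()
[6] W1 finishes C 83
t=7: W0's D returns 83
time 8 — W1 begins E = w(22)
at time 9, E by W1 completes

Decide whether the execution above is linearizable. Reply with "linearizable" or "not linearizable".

a witness: A, B, C, D, E
step 1: A r() (pending, included) — value 8
step 2: B w(83) — value 83
step 3: C r() → 83 — value 83
step 4: D r() → 83 — value 83
step 5: E w(22) — value 22

linearizable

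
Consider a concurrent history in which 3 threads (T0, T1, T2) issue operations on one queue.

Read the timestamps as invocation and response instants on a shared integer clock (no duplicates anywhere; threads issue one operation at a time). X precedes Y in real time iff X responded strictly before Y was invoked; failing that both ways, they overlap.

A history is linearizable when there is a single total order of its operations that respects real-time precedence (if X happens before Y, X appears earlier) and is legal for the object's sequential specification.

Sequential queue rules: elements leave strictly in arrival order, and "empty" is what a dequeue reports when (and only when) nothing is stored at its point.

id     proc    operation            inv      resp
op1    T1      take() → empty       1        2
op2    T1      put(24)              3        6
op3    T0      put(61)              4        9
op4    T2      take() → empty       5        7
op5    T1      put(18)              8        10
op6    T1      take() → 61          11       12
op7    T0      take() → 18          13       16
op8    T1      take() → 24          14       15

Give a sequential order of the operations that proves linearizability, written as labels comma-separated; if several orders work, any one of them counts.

op1, op4, op3, op2, op5, op6, op8, op7

1. op1 take() → empty, leaving queue <>
2. op4 take() → empty, leaving queue <>
3. op3 put(61), leaving queue <61>
4. op2 put(24), leaving queue <61,24>
5. op5 put(18), leaving queue <61,24,18>
6. op6 take() → 61, leaving queue <24,18>
7. op8 take() → 24, leaving queue <18>
8. op7 take() → 18, leaving queue <>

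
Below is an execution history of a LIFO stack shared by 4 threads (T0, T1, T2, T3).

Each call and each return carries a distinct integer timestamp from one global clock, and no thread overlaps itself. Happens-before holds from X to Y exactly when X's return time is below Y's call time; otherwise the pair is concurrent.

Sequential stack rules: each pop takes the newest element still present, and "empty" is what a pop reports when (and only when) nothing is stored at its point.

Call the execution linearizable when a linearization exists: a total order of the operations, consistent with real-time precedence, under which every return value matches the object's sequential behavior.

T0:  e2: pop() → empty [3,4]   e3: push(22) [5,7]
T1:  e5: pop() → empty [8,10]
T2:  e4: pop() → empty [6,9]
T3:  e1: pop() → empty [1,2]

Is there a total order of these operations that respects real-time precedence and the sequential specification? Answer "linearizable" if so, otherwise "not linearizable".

events 1..9 are fine; event 10 — the response of e5 at time 10 — makes the prefix non-linearizable
no legal order exists: 3 real-time-consistent candidates over 5 completed LIFO stack operations, all rejected
take e1, e2, e3, e4, e5: step 4 already fails, because e4 pop() → empty cannot occur there
take e1, e2, e3, e5, e4: step 4 already fails, because e5 pop() → empty cannot occur there

not linearizable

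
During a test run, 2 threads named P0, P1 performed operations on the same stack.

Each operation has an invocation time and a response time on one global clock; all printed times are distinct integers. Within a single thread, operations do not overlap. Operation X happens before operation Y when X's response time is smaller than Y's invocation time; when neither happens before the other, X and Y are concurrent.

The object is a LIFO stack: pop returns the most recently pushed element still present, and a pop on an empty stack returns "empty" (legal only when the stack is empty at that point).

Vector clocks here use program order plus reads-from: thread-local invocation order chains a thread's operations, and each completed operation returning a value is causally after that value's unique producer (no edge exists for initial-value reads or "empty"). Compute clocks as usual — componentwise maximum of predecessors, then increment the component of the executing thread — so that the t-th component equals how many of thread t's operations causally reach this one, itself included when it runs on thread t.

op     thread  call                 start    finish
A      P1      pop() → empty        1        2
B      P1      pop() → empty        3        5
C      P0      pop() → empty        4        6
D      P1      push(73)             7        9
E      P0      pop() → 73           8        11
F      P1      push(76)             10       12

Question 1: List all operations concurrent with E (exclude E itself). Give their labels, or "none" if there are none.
Answer: D, F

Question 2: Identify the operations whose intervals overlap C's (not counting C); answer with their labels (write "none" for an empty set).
Answer: B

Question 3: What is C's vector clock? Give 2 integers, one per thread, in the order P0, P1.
Answer: (1, 0)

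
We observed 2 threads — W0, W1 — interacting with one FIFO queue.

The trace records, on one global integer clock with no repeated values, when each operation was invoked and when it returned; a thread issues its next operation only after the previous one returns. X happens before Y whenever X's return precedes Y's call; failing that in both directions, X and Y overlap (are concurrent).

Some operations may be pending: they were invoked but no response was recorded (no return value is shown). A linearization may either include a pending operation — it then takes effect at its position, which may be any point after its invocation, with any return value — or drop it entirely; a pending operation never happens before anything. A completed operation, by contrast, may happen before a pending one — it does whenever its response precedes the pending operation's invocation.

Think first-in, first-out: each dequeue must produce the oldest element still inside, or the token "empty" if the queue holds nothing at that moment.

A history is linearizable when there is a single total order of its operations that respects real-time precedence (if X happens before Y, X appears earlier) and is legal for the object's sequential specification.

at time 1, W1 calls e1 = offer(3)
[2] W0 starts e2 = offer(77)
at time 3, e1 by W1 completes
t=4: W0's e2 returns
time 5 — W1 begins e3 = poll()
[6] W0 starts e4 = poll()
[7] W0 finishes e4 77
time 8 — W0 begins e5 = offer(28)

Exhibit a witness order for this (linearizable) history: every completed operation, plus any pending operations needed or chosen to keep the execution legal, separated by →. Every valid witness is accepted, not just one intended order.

1. e1 offer(3), leaving queue <3>
2. e2 offer(77), leaving queue <3,77>
3. e3 poll() (pending, included), leaving queue <77>
4. e4 poll() → 77, leaving queue <>

e1 → e2 → e3 → e4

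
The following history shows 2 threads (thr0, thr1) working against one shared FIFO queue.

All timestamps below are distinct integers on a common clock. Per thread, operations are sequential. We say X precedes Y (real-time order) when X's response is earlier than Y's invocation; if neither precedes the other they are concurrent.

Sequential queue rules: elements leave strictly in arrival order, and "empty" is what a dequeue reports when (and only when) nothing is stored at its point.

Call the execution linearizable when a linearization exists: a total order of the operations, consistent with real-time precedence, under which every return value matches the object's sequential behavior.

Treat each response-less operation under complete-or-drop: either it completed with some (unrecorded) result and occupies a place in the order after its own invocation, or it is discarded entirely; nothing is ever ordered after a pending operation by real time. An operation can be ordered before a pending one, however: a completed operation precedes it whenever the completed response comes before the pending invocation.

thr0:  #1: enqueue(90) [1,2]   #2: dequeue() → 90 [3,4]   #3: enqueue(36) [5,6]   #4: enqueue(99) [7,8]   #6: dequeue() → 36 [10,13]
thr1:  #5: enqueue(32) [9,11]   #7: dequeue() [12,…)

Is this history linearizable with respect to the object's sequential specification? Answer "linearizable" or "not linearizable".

a witness: #1, #2, #3, #4, #5, #6
step 1: #1 enqueue(90) — queue <90>
step 2: #2 dequeue() → 90 — queue <>
step 3: #3 enqueue(36) — queue <36>
step 4: #4 enqueue(99) — queue <36,99>
step 5: #5 enqueue(32) — queue <36,99,32>
step 6: #6 dequeue() → 36 — queue <99,32>

linearizable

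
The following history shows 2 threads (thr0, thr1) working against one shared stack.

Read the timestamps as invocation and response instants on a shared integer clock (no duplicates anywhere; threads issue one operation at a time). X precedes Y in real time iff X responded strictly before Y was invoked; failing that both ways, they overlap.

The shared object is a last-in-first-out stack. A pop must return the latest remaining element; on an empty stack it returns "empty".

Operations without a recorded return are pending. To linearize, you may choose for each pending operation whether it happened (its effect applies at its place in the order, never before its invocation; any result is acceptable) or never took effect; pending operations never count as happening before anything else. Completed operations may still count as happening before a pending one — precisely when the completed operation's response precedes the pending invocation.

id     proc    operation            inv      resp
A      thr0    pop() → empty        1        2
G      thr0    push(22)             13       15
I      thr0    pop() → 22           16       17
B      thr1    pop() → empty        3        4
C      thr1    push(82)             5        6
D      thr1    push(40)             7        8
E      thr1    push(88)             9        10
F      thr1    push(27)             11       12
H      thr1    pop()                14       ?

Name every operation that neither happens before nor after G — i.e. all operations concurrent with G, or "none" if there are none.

G runs from 13 to 15; window-overlapping ops are concurrent
A [1,2]: before
B [3,4]: before
C [5,6]: before
D [7,8]: before
E [9,10]: before
F [11,12]: before
H [14,…): concurrent
I [16,17]: after

H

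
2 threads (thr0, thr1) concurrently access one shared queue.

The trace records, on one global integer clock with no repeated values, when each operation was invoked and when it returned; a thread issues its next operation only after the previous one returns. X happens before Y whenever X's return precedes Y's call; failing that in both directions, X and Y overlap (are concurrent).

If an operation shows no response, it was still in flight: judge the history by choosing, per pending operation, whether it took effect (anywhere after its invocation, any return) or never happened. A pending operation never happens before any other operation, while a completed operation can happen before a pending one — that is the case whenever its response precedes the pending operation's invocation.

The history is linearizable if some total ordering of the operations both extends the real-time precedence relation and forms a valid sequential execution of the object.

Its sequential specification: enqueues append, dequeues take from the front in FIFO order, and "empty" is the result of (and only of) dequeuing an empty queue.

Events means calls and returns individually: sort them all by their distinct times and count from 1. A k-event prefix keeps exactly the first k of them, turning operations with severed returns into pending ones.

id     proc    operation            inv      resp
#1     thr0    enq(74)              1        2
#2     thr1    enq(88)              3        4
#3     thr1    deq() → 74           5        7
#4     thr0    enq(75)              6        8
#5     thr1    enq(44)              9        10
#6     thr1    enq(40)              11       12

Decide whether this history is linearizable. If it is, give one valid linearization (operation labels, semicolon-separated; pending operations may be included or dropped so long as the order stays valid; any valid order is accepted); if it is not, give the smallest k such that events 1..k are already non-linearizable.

after step 1 (#1 enq(74)): queue <74>
after step 2 (#2 enq(88)): queue <74,88>
after step 3 (#3 deq() → 74): queue <88>
after step 4 (#4 enq(75)): queue <88,75>
after step 5 (#5 enq(44)): queue <88,75,44>
after step 6 (#6 enq(40)): queue <88,75,44,40>

linearizable — witness: #1; #2; #3; #4; #5; #6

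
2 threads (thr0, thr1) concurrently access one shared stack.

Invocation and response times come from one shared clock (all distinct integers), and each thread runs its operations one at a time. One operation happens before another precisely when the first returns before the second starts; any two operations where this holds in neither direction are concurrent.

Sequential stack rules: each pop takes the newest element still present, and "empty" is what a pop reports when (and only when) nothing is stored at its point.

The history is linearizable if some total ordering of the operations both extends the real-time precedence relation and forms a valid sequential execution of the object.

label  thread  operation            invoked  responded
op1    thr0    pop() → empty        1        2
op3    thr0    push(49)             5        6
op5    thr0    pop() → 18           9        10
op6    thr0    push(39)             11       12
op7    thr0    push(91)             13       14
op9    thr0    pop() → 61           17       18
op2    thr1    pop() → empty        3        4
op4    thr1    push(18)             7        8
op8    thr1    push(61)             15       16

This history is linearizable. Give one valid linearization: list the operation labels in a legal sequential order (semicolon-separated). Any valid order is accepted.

after step 1 (op1 pop() → empty): stack <>
after step 2 (op2 pop() → empty): stack <>
after step 3 (op3 push(49)): stack <49>
after step 4 (op4 push(18)): stack <49,18>
after step 5 (op5 pop() → 18): stack <49>
after step 6 (op6 push(39)): stack <49,39>
after step 7 (op7 push(91)): stack <49,39,91>
after step 8 (op8 push(61)): stack <49,39,91,61>
after step 9 (op9 pop() → 61): stack <49,39,91>

op1; op2; op3; op4; op5; op6; op7; op8; op9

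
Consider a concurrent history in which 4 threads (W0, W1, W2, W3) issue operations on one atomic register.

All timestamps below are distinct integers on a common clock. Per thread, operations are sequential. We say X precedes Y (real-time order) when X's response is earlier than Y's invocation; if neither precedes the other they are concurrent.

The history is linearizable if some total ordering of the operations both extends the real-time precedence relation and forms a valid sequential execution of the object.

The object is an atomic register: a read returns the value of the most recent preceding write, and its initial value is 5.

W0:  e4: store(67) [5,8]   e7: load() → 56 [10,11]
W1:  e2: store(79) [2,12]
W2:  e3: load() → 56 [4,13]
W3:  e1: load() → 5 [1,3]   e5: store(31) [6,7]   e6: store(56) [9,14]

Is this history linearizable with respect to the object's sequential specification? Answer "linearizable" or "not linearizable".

linearizable

a witness: e1, e2, e4, e5, e6, e3, e7
step 1: e1 load() → 5 — value 5
step 2: e2 store(79) — value 79
step 3: e4 store(67) — value 67
step 4: e5 store(31) — value 31
step 5: e6 store(56) — value 56
step 6: e3 load() → 56 — value 56
step 7: e7 load() → 56 — value 56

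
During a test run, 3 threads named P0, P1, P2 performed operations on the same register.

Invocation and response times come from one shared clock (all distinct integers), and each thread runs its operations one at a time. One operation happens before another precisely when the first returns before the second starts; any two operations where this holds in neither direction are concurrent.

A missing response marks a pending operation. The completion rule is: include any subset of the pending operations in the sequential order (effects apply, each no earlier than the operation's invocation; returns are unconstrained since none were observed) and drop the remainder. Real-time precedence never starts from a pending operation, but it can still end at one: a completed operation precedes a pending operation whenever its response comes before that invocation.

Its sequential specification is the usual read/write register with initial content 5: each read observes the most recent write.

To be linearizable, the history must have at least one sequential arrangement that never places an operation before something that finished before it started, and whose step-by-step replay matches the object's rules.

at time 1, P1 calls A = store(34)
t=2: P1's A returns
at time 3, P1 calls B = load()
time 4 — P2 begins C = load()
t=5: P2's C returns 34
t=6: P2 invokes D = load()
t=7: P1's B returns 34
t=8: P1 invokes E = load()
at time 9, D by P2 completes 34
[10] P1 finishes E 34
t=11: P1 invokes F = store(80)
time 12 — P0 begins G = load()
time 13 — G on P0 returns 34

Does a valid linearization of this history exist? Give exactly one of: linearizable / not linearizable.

linearizable

one valid linearization: A, B, C, D, E, G
step 1: A store(34) — value 34
step 2: B load() → 34 — value 34
step 3: C load() → 34 — value 34
step 4: D load() → 34 — value 34
step 5: E load() → 34 — value 34
step 6: G load() → 34 — value 34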